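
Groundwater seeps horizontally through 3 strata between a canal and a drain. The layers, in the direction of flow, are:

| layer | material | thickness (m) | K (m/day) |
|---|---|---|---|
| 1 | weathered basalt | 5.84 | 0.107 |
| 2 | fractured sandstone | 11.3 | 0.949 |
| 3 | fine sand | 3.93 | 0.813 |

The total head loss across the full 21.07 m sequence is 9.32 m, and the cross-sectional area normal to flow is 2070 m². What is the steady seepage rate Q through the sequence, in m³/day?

271

Flow is perpendicular to layering, so the layers act in series and the equivalent K is the thickness-weighted harmonic mean.
Total thickness L = 5.84 + 11.3 + 3.93 = 21.07 m.
Σ(b_i/K_i) = 5.84/0.107 + 11.3/0.949 + 3.93/0.813 = 71.32 d.
K_eq = L / Σ(b_i/K_i) = 21.07 / 71.32 = 0.2954 m/day.
Q = K_eq · A · (Δh/L) = 0.2954 × 2070 × (9.32/21.07) = 270.5 m³/day.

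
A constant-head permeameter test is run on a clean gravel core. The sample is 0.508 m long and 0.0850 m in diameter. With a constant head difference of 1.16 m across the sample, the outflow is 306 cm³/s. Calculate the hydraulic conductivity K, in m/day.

2040

Cross-sectional area A = π·(d/2)² = π × (0.0850/2)² = 0.005675 m².
Convert discharge: 306 cm³/s = 0.0003060 m³/s.
Darcy's law rearranged: K = Q·L / (A·Δh) = 0.0003060 × 0.508 / (0.005675 × 1.16) = 0.02362 m/s = 2040 m/day.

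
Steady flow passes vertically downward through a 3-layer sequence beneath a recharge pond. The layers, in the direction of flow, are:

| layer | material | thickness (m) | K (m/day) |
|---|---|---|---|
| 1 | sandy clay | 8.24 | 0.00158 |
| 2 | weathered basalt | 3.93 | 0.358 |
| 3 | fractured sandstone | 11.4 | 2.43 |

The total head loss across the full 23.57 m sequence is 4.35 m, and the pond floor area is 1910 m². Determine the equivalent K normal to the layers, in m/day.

Flow is perpendicular to layering, so the layers act in series and the equivalent K is the thickness-weighted harmonic mean.
Total thickness L = 8.24 + 3.93 + 11.4 = 23.57 m.
Σ(b_i/K_i) = 8.24/0.00158 + 3.93/0.358 + 11.4/2.43 = 5231 d.
K_eq = L / Σ(b_i/K_i) = 23.57 / 5231 = 0.004506 m/day.

0.00451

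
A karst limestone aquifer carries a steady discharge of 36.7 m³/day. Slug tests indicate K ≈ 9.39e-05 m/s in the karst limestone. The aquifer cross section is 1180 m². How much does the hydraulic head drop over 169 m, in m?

Convert K: 9.39e-05 m/s × 86400 = 8.113 m/day.
From Q = K·A·i, i = Q / (K·A) = 36.7 / (8.113 × 1180) = 0.003834.
Head loss Δh = i · L = 0.003834 × 169 = 0.6479 m.

0.648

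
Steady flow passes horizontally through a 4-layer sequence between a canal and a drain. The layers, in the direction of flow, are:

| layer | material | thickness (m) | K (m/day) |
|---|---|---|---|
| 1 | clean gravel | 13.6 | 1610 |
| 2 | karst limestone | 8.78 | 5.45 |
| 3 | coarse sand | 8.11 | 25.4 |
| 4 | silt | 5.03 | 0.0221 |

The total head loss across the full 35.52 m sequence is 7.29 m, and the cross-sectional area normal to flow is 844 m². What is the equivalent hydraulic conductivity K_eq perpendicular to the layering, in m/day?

0.155

Flow is perpendicular to layering, so the layers act in series and the equivalent K is the thickness-weighted harmonic mean.
Total thickness L = 13.6 + 8.78 + 8.11 + 5.03 = 35.52 m.
Σ(b_i/K_i) = 13.6/1610 + 8.78/5.45 + 8.11/25.4 + 5.03/0.0221 = 229.5 d.
K_eq = L / Σ(b_i/K_i) = 35.52 / 229.5 = 0.1547 m/day.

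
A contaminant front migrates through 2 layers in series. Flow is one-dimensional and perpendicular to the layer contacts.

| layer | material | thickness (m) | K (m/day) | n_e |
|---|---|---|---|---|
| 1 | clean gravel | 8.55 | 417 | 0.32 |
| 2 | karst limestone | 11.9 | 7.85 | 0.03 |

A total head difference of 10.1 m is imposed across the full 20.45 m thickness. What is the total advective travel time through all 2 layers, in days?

0.471

With flow normal to the layers, continuity requires the same specific discharge q through every layer.
Σ(b_i/K_i) = 8.55/417 + 11.9/7.85 = 1.536 d.
q = Δh / Σ(b_i/K_i) = 10.1 / 1.536 = 6.574 m/day.
In each layer the seepage velocity is v_i = q/n_i, so the layer transit time is t_i = b_i·n_i / q:
  layer 1 (clean gravel): t_1 = 8.55 × 0.32 / 6.574 = 0.4162 d
  layer 2 (karst limestone): t_2 = 11.9 × 0.03 / 6.574 = 0.05431 d
Total t = Σ t_i = 0.4705 days.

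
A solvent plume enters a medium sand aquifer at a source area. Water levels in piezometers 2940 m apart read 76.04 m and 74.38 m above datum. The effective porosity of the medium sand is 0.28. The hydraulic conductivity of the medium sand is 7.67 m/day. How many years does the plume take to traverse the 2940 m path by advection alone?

520

Hydraulic gradient i = (76.04 − 74.38) / 2940 = 1.66 / 2940 = 0.0005646.
Darcy flux q = K · i = 7.670 × 0.0005646 = 0.004331 m/day.
Seepage velocity v = q / n_e = 0.004331 / 0.28 = 0.01547 m/day.
Travel time t = L / v = 2940 / 0.01547 = 1.901e+05 days = 520.4 years.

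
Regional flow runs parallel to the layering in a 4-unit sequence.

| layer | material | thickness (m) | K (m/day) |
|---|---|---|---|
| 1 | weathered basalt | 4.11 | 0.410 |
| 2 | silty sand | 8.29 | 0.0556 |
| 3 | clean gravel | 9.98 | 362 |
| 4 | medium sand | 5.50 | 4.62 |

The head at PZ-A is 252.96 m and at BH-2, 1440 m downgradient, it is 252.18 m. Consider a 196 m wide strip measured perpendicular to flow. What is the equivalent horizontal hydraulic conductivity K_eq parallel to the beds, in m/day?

131

Flow is parallel to layering, so each bed carries its own Darcy discharge and the transmissivities add.
Σ(K_i·b_i) = 0.410×4.11 + 0.0556×8.29 + 362×9.98 + 4.62×5.50 = 3640 m²/day.
Total thickness b = 27.88 m, so K_eq = Σ(K_i·b_i)/b = 130.6 m/day.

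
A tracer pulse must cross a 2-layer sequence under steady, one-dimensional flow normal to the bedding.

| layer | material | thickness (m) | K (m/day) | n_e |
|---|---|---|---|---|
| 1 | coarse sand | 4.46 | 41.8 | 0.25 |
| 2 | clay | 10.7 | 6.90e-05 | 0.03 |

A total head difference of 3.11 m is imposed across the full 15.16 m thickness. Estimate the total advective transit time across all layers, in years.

196

With flow normal to the layers, continuity requires the same specific discharge q through every layer.
Σ(b_i/K_i) = 4.46/41.8 + 10.7/6.90e-05 = 1.551e+05 d.
q = Δh / Σ(b_i/K_i) = 3.11 / 1.551e+05 = 2.006e-05 m/day.
In each layer the seepage velocity is v_i = q/n_i, so the layer transit time is t_i = b_i·n_i / q:
  layer 1 (coarse sand): t_1 = 4.46 × 0.25 / 2.006e-05 = 55597 d
  layer 2 (clay): t_2 = 10.7 × 0.03 / 2.006e-05 = 16006 d
Total t = Σ t_i = 71603 days = 196.0 years.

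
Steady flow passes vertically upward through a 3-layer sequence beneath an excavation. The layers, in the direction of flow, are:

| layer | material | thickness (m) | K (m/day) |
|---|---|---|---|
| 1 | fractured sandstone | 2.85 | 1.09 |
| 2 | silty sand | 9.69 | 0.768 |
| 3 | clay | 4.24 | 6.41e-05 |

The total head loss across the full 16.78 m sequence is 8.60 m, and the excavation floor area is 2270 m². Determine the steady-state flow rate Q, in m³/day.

Flow is perpendicular to layering, so the layers act in series and the equivalent K is the thickness-weighted harmonic mean.
Total thickness L = 2.85 + 9.69 + 4.24 = 16.78 m.
Σ(b_i/K_i) = 2.85/1.09 + 9.69/0.768 + 4.24/6.41e-05 = 66162 d.
K_eq = L / Σ(b_i/K_i) = 16.78 / 66162 = 0.0002536 m/day.
Q = K_eq · A · (Δh/L) = 0.0002536 × 2270 × (8.60/16.78) = 0.2951 m³/day.

0.295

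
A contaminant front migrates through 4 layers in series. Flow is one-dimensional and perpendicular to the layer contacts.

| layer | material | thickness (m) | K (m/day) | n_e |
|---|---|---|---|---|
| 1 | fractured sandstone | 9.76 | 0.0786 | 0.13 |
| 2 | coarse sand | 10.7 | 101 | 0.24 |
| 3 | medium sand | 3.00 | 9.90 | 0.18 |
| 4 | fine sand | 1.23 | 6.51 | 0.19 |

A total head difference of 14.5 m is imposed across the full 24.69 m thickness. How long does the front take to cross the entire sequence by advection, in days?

39.7

With flow normal to the layers, continuity requires the same specific discharge q through every layer.
Σ(b_i/K_i) = 9.76/0.0786 + 10.7/101 + 3.00/9.90 + 1.23/6.51 = 124.8 d.
q = Δh / Σ(b_i/K_i) = 14.5 / 124.8 = 0.1162 m/day.
In each layer the seepage velocity is v_i = q/n_i, so the layer transit time is t_i = b_i·n_i / q:
  layer 1 (fractured sandstone): t_1 = 9.76 × 0.13 / 0.1162 = 10.92 d
  layer 2 (coarse sand): t_2 = 10.7 × 0.24 / 0.1162 = 22.10 d
  layer 3 (medium sand): t_3 = 3.00 × 0.18 / 0.1162 = 4.647 d
  layer 4 (fine sand): t_4 = 1.23 × 0.19 / 0.1162 = 2.011 d
Total t = Σ t_i = 39.67 days.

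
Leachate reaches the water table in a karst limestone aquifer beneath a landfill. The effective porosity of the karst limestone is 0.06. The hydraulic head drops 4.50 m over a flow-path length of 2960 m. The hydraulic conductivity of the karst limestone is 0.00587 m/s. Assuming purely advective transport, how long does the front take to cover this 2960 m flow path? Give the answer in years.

Convert K: 0.00587 m/s × 86400 = 507.2 m/day.
Hydraulic gradient i = Δh / L = 4.50 / 2960 = 0.001520.
Darcy flux q = K · i = 507.2 × 0.001520 = 0.7710 m/day.
Seepage velocity v = q / n_e = 0.7710 / 0.06 = 12.85 m/day.
Travel time t = L / v = 2960 / 12.85 = 230.3 days = 0.6306 years.

0.631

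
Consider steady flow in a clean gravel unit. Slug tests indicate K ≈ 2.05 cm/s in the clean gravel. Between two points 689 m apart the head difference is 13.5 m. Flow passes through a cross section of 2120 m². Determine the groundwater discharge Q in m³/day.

Convert K: 2.05 cm/s × 864 = 1771 m/day.
Hydraulic gradient i = Δh / L = 13.5 / 689 = 0.01959.
Darcy's law: Q = K · A · i = 1771 × 2120 × 0.01959 = 73573 m³/day.

73600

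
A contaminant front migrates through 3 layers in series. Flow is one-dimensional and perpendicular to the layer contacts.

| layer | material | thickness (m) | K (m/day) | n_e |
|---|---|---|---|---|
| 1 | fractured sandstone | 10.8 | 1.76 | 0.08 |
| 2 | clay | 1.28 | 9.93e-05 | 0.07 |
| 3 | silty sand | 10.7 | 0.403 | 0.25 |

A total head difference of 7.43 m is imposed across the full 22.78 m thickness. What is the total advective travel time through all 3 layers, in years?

17.3

With flow normal to the layers, continuity requires the same specific discharge q through every layer.
Σ(b_i/K_i) = 10.8/1.76 + 1.28/9.93e-05 + 10.7/0.403 = 12923 d.
q = Δh / Σ(b_i/K_i) = 7.43 / 12923 = 0.0005749 m/day.
In each layer the seepage velocity is v_i = q/n_i, so the layer transit time is t_i = b_i·n_i / q:
  layer 1 (fractured sandstone): t_1 = 10.8 × 0.08 / 0.0005749 = 1503 d
  layer 2 (clay): t_2 = 1.28 × 0.07 / 0.0005749 = 155.8 d
  layer 3 (silty sand): t_3 = 10.7 × 0.25 / 0.0005749 = 4653 d
Total t = Σ t_i = 6311 days = 17.28 years.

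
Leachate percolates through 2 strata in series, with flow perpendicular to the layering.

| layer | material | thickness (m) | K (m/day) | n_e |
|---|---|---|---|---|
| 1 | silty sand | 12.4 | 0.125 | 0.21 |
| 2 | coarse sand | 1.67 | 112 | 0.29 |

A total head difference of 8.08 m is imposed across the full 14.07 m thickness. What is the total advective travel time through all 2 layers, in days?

37.9

With flow normal to the layers, continuity requires the same specific discharge q through every layer.
Σ(b_i/K_i) = 12.4/0.125 + 1.67/112 = 99.21 d.
q = Δh / Σ(b_i/K_i) = 8.08 / 99.21 = 0.08144 m/day.
In each layer the seepage velocity is v_i = q/n_i, so the layer transit time is t_i = b_i·n_i / q:
  layer 1 (silty sand): t_1 = 12.4 × 0.21 / 0.08144 = 31.97 d
  layer 2 (coarse sand): t_2 = 1.67 × 0.29 / 0.08144 = 5.947 d
Total t = Σ t_i = 37.92 days.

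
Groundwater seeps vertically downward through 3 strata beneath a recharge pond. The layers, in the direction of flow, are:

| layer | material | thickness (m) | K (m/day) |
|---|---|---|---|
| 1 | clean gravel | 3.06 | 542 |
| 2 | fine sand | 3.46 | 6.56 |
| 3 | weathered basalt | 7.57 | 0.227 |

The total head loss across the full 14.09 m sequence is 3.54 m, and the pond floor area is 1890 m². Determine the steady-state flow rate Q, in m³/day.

Flow is perpendicular to layering, so the layers act in series and the equivalent K is the thickness-weighted harmonic mean.
Total thickness L = 3.06 + 3.46 + 7.57 = 14.09 m.
Σ(b_i/K_i) = 3.06/542 + 3.46/6.56 + 7.57/0.227 = 33.88 d.
K_eq = L / Σ(b_i/K_i) = 14.09 / 33.88 = 0.4159 m/day.
Q = K_eq · A · (Δh/L) = 0.4159 × 1890 × (3.54/14.09) = 197.5 m³/day.

197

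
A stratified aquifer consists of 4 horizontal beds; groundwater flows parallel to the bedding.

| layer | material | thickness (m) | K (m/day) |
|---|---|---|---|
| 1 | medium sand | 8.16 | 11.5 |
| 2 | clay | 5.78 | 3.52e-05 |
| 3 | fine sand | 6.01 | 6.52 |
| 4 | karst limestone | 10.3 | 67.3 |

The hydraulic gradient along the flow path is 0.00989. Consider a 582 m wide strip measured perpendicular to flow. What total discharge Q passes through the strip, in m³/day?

Flow is parallel to layering, so each bed carries its own Darcy discharge and the transmissivities add.
Σ(K_i·b_i) = 11.5×8.16 + 3.52e-05×5.78 + 6.52×6.01 + 67.3×10.3 = 826.2 m²/day.
Hydraulic gradient i = 0.00989.
Q = Σ(K_i·b_i) · W · i = 826.2 × 582 × 0.009890 = 4756 m³/day.

4760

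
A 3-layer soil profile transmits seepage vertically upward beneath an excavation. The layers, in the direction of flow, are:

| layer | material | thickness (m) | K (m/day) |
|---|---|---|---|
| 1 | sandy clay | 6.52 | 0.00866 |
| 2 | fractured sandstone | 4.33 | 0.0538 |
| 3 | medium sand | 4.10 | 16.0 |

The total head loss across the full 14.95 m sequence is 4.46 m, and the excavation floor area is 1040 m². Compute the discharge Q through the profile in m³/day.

5.56

Flow is perpendicular to layering, so the layers act in series and the equivalent K is the thickness-weighted harmonic mean.
Total thickness L = 6.52 + 4.33 + 4.10 = 14.95 m.
Σ(b_i/K_i) = 6.52/0.00866 + 4.33/0.0538 + 4.10/16.0 = 833.6 d.
K_eq = L / Σ(b_i/K_i) = 14.95 / 833.6 = 0.01793 m/day.
Q = K_eq · A · (Δh/L) = 0.01793 × 1040 × (4.46/14.95) = 5.564 m³/day.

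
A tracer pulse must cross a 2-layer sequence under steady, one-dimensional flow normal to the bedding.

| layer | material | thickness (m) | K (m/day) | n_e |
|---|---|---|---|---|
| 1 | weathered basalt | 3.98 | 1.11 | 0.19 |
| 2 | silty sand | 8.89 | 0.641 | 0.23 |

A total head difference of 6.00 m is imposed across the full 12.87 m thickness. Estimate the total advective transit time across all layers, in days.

With flow normal to the layers, continuity requires the same specific discharge q through every layer.
Σ(b_i/K_i) = 3.98/1.11 + 8.89/0.641 = 17.45 d.
q = Δh / Σ(b_i/K_i) = 6.00 / 17.45 = 0.3438 m/day.
In each layer the seepage velocity is v_i = q/n_i, so the layer transit time is t_i = b_i·n_i / q:
  layer 1 (weathered basalt): t_1 = 3.98 × 0.19 / 0.3438 = 2.200 d
  layer 2 (silty sand): t_2 = 8.89 × 0.23 / 0.3438 = 5.948 d
Total t = Σ t_i = 8.148 days.

8.15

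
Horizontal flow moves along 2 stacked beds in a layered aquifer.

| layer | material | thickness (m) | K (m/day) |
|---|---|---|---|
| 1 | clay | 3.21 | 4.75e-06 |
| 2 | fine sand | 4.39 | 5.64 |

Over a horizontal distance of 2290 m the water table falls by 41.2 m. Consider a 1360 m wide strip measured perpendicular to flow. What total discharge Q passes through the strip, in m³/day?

Flow is parallel to layering, so each bed carries its own Darcy discharge and the transmissivities add.
Σ(K_i·b_i) = 4.75e-06×3.21 + 5.64×4.39 = 24.76 m²/day.
Hydraulic gradient i = Δh / L = 41.2 / 2290 = 0.01799.
Q = Σ(K_i·b_i) · W · i = 24.76 × 1360 × 0.01799 = 605.8 m³/day.

606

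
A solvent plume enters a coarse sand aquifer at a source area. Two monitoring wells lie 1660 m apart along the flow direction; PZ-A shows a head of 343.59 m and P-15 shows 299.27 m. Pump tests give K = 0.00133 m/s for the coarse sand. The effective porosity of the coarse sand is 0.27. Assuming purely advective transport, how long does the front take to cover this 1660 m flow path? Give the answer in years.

Convert K: 0.00133 m/s × 86400 = 114.9 m/day.
Hydraulic gradient i = (343.59 − 299.27) / 1660 = 44.32 / 1660 = 0.02670.
Darcy flux q = K · i = 114.9 × 0.02670 = 3.068 m/day.
Seepage velocity v = q / n_e = 3.068 / 0.27 = 11.36 m/day.
Travel time t = L / v = 1660 / 11.36 = 146.1 days = 0.4000 years.

0.400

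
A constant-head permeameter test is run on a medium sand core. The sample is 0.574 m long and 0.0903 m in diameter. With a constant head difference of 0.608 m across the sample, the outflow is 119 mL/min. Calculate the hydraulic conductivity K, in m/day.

25.3

Cross-sectional area A = π·(d/2)² = π × (0.0903/2)² = 0.006404 m².
Convert discharge: 119 mL/min = 1.983e-06 m³/s.
Darcy's law rearranged: K = Q·L / (A·Δh) = 1.983e-06 × 0.574 / (0.006404 × 0.608) = 0.0002924 m/s = 25.26 m/day.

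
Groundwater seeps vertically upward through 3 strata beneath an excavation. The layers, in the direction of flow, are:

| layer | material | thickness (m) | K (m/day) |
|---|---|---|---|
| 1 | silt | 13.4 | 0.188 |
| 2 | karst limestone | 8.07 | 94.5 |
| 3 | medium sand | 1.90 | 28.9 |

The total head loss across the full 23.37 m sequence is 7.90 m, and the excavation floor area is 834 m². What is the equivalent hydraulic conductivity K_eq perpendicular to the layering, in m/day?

Flow is perpendicular to layering, so the layers act in series and the equivalent K is the thickness-weighted harmonic mean.
Total thickness L = 13.4 + 8.07 + 1.90 = 23.37 m.
Σ(b_i/K_i) = 13.4/0.188 + 8.07/94.5 + 1.90/28.9 = 71.43 d.
K_eq = L / Σ(b_i/K_i) = 23.37 / 71.43 = 0.3272 m/day.

0.327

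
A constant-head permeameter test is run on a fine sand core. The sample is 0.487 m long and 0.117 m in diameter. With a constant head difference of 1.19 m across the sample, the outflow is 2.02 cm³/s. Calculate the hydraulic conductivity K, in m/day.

Cross-sectional area A = π·(d/2)² = π × (0.117/2)² = 0.01075 m².
Convert discharge: 2.02 cm³/s = 2.020e-06 m³/s.
Darcy's law rearranged: K = Q·L / (A·Δh) = 2.020e-06 × 0.487 / (0.01075 × 1.19) = 7.689e-05 m/s = 6.643 m/day.

6.64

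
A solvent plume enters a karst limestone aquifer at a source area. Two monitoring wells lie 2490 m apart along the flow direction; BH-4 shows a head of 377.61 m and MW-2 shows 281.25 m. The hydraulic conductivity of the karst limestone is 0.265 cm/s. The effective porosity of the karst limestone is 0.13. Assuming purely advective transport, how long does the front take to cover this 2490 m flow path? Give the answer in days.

36.5

Convert K: 0.265 cm/s × 864 = 229.0 m/day.
Hydraulic gradient i = (377.61 − 281.25) / 2490 = 96.36 / 2490 = 0.03870.
Darcy flux q = K · i = 229.0 × 0.03870 = 8.860 m/day.
Seepage velocity v = q / n_e = 8.860 / 0.13 = 68.16 m/day.
Travel time t = L / v = 2490 / 68.16 = 36.53 days.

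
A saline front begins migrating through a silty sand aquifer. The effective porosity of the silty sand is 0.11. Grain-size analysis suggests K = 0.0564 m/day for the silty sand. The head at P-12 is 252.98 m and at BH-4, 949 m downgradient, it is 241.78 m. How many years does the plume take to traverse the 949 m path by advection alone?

Hydraulic gradient i = (252.98 − 241.78) / 949 = 11.2 / 949 = 0.01180.
Darcy flux q = K · i = 0.05640 × 0.01180 = 0.0006656 m/day.
Seepage velocity v = q / n_e = 0.0006656 / 0.11 = 0.006051 m/day.
Travel time t = L / v = 949 / 0.006051 = 1.568e+05 days = 429.4 years.

429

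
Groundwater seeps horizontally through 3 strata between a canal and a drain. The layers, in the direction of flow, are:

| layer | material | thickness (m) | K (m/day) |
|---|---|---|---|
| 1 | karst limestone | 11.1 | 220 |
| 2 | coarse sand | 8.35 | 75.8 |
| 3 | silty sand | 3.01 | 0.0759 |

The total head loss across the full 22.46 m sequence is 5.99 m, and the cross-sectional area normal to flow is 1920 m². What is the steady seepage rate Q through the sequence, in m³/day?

289

Flow is perpendicular to layering, so the layers act in series and the equivalent K is the thickness-weighted harmonic mean.
Total thickness L = 11.1 + 8.35 + 3.01 = 22.46 m.
Σ(b_i/K_i) = 11.1/220 + 8.35/75.8 + 3.01/0.0759 = 39.82 d.
K_eq = L / Σ(b_i/K_i) = 22.46 / 39.82 = 0.5641 m/day.
Q = K_eq · A · (Δh/L) = 0.5641 × 1920 × (5.99/22.46) = 288.8 m³/day.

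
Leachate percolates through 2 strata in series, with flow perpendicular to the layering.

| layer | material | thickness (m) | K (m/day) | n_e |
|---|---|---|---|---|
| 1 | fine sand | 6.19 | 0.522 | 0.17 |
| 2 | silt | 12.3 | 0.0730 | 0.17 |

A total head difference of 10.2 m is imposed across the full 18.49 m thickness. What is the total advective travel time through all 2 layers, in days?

With flow normal to the layers, continuity requires the same specific discharge q through every layer.
Σ(b_i/K_i) = 6.19/0.522 + 12.3/0.0730 = 180.4 d.
q = Δh / Σ(b_i/K_i) = 10.2 / 180.4 = 0.05656 m/day.
In each layer the seepage velocity is v_i = q/n_i, so the layer transit time is t_i = b_i·n_i / q:
  layer 1 (fine sand): t_1 = 6.19 × 0.17 / 0.05656 = 18.61 d
  layer 2 (silt): t_2 = 12.3 × 0.17 / 0.05656 = 36.97 d
Total t = Σ t_i = 55.58 days.

55.6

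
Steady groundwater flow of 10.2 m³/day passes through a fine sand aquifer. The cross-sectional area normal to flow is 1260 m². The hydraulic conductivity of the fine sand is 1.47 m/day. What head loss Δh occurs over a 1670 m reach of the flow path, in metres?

9.20

From Q = K·A·i, i = Q / (K·A) = 10.2 / (1.470 × 1260) = 0.005507.
Head loss Δh = i · L = 0.005507 × 1670 = 9.197 m.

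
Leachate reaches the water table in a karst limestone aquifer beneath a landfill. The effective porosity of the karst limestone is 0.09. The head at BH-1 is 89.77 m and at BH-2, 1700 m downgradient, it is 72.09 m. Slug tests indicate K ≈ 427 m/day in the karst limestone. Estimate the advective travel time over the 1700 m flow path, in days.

Hydraulic gradient i = (89.77 − 72.09) / 1700 = 17.68 / 1700 = 0.01040.
Darcy flux q = K · i = 427.0 × 0.01040 = 4.441 m/day.
Seepage velocity v = q / n_e = 4.441 / 0.09 = 49.34 m/day.
Travel time t = L / v = 1700 / 49.34 = 34.45 days.

34.5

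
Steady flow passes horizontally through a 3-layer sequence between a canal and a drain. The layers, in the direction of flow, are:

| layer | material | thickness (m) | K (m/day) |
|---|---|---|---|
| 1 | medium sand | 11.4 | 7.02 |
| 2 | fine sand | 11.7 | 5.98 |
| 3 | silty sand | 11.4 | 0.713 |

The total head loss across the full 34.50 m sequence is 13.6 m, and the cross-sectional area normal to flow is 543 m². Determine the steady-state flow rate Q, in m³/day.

Flow is perpendicular to layering, so the layers act in series and the equivalent K is the thickness-weighted harmonic mean.
Total thickness L = 11.4 + 11.7 + 11.4 = 34.50 m.
Σ(b_i/K_i) = 11.4/7.02 + 11.7/5.98 + 11.4/0.713 = 19.57 d.
K_eq = L / Σ(b_i/K_i) = 34.50 / 19.57 = 1.763 m/day.
Q = K_eq · A · (Δh/L) = 1.763 × 543 × (13.6/34.50) = 377.4 m³/day.

377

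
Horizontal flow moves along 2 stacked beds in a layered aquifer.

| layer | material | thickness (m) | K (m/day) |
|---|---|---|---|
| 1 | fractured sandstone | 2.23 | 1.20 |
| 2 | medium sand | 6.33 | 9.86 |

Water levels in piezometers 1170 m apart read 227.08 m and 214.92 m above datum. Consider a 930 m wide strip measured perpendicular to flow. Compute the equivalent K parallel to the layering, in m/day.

Flow is parallel to layering, so each bed carries its own Darcy discharge and the transmissivities add.
Σ(K_i·b_i) = 1.20×2.23 + 9.86×6.33 = 65.09 m²/day.
Total thickness b = 8.560 m, so K_eq = Σ(K_i·b_i)/b = 7.604 m/day.

7.60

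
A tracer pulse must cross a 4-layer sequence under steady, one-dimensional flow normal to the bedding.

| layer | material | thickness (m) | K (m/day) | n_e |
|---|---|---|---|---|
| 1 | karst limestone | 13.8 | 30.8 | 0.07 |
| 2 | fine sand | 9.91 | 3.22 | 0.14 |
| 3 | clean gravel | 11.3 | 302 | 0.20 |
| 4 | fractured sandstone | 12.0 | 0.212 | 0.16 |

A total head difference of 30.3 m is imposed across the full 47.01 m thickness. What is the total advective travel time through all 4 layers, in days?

With flow normal to the layers, continuity requires the same specific discharge q through every layer.
Σ(b_i/K_i) = 13.8/30.8 + 9.91/3.22 + 11.3/302 + 12.0/0.212 = 60.17 d.
q = Δh / Σ(b_i/K_i) = 30.3 / 60.17 = 0.5036 m/day.
In each layer the seepage velocity is v_i = q/n_i, so the layer transit time is t_i = b_i·n_i / q:
  layer 1 (karst limestone): t_1 = 13.8 × 0.07 / 0.5036 = 1.918 d
  layer 2 (fine sand): t_2 = 9.91 × 0.14 / 0.5036 = 2.755 d
  layer 3 (clean gravel): t_3 = 11.3 × 0.20 / 0.5036 = 4.488 d
  layer 4 (fractured sandstone): t_4 = 12.0 × 0.16 / 0.5036 = 3.813 d
Total t = Σ t_i = 12.97 days.

13.0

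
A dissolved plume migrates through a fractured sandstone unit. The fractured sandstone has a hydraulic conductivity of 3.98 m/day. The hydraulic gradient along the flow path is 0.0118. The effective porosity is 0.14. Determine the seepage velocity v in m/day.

0.335

Hydraulic gradient i = 0.0118.
Darcy flux q = K · i = 3.980 × 0.01180 = 0.04696 m/day.
Seepage velocity v = q / n_e = 0.04696 / 0.14 = 0.3355 m/day.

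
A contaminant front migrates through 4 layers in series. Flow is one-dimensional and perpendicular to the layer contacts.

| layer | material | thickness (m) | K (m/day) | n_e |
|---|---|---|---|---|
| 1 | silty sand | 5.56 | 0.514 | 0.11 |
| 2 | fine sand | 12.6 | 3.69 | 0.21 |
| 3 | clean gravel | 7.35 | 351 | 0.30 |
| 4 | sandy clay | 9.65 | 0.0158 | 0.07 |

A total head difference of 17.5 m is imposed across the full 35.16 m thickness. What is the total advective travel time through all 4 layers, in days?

219

With flow normal to the layers, continuity requires the same specific discharge q through every layer.
Σ(b_i/K_i) = 5.56/0.514 + 12.6/3.69 + 7.35/351 + 9.65/0.0158 = 625.0 d.
q = Δh / Σ(b_i/K_i) = 17.5 / 625.0 = 0.02800 m/day.
In each layer the seepage velocity is v_i = q/n_i, so the layer transit time is t_i = b_i·n_i / q:
  layer 1 (silty sand): t_1 = 5.56 × 0.11 / 0.02800 = 21.84 d
  layer 2 (fine sand): t_2 = 12.6 × 0.21 / 0.02800 = 94.50 d
  layer 3 (clean gravel): t_3 = 7.35 × 0.30 / 0.02800 = 78.75 d
  layer 4 (sandy clay): t_4 = 9.65 × 0.07 / 0.02800 = 24.13 d
Total t = Σ t_i = 219.2 days.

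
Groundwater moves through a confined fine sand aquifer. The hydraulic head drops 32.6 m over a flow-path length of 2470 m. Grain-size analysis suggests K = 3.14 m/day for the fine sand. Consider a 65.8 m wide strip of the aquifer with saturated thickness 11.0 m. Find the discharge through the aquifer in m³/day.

Cross-sectional area A = 65.8 × 11.0 = 723.8 m².
Hydraulic gradient i = Δh / L = 32.6 / 2470 = 0.01320.
Darcy's law: Q = K · A · i = 3.140 × 723.8 × 0.01320 = 30.00 m³/day.

30.0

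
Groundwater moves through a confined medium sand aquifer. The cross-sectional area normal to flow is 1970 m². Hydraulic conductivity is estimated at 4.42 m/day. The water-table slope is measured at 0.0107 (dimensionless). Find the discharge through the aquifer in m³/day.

93.2

Hydraulic gradient i = 0.0107.
Darcy's law: Q = K · A · i = 4.420 × 1970 × 0.01070 = 93.17 m³/day.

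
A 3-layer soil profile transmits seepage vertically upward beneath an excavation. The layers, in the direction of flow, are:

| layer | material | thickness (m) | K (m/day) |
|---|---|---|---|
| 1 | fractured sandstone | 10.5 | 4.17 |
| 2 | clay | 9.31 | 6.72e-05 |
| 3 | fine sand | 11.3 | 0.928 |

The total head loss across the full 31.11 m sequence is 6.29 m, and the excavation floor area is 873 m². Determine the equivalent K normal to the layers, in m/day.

Flow is perpendicular to layering, so the layers act in series and the equivalent K is the thickness-weighted harmonic mean.
Total thickness L = 10.5 + 9.31 + 11.3 = 31.11 m.
Σ(b_i/K_i) = 10.5/4.17 + 9.31/6.72e-05 + 11.3/0.928 = 1.386e+05 d.
K_eq = L / Σ(b_i/K_i) = 31.11 / 1.386e+05 = 0.0002245 m/day.

0.000225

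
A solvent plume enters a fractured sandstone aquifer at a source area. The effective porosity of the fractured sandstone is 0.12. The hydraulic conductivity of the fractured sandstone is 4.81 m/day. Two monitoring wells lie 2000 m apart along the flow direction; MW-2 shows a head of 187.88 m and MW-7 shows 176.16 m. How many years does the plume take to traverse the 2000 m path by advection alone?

23.3

Hydraulic gradient i = (187.88 − 176.16) / 2000 = 11.72 / 2000 = 0.005860.
Darcy flux q = K · i = 4.810 × 0.005860 = 0.02819 m/day.
Seepage velocity v = q / n_e = 0.02819 / 0.12 = 0.2349 m/day.
Travel time t = L / v = 2000 / 0.2349 = 8515 days = 23.31 years.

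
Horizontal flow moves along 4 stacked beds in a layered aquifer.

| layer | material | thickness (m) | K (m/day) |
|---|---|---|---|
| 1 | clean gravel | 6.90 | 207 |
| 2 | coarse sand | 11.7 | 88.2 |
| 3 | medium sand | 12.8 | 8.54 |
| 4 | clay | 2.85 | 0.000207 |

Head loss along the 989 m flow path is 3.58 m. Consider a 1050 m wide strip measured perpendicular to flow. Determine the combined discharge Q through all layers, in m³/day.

9770

Flow is parallel to layering, so each bed carries its own Darcy discharge and the transmissivities add.
Σ(K_i·b_i) = 207×6.90 + 88.2×11.7 + 8.54×12.8 + 0.000207×2.85 = 2570 m²/day.
Hydraulic gradient i = Δh / L = 3.58 / 989 = 0.003620.
Q = Σ(K_i·b_i) · W · i = 2570 × 1050 × 0.003620 = 9766 m³/day.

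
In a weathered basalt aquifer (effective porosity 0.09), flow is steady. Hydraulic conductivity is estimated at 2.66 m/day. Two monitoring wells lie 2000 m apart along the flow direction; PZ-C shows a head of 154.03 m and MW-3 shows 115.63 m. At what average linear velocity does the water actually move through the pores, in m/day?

0.567

Hydraulic gradient i = (154.03 − 115.63) / 2000 = 38.4 / 2000 = 0.01920.
Darcy flux q = K · i = 2.660 × 0.01920 = 0.05107 m/day.
Seepage velocity v = q / n_e = 0.05107 / 0.09 = 0.5675 m/day.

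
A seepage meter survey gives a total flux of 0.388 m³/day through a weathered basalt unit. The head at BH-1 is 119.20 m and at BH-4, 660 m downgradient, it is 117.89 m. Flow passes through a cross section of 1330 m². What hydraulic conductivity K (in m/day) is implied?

Hydraulic gradient i = (119.20 − 117.89) / 660 = 1.31 / 660 = 0.001985.
From Q = K·A·i, K = Q / (A·i) = 0.388 / (1330 × 0.001985) = 0.1470 m/day.

0.147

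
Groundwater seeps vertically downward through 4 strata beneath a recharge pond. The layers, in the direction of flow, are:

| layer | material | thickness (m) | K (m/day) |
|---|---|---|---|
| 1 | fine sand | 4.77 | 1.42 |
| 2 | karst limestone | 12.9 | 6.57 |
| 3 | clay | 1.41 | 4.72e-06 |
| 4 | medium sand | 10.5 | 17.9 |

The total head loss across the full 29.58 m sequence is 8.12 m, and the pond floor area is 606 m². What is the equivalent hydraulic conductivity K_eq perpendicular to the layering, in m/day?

Flow is perpendicular to layering, so the layers act in series and the equivalent K is the thickness-weighted harmonic mean.
Total thickness L = 4.77 + 12.9 + 1.41 + 10.5 = 29.58 m.
Σ(b_i/K_i) = 4.77/1.42 + 12.9/6.57 + 1.41/4.72e-06 + 10.5/17.9 = 2.987e+05 d.
K_eq = L / Σ(b_i/K_i) = 29.58 / 2.987e+05 = 9.902e-05 m/day.

9.90e-05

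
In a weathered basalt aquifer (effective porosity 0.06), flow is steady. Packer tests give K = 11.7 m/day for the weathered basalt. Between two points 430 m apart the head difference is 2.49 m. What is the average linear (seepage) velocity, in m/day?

1.13

Hydraulic gradient i = Δh / L = 2.49 / 430 = 0.005791.
Darcy flux q = K · i = 11.70 × 0.005791 = 0.06775 m/day.
Seepage velocity v = q / n_e = 0.06775 / 0.06 = 1.129 m/day.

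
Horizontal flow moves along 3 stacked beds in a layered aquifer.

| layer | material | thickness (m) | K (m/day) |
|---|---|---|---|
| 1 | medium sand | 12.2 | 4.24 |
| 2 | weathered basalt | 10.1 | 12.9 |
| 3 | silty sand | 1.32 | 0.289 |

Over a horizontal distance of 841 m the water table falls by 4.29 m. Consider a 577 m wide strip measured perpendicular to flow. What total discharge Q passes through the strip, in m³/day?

Flow is parallel to layering, so each bed carries its own Darcy discharge and the transmissivities add.
Σ(K_i·b_i) = 4.24×12.2 + 12.9×10.1 + 0.289×1.32 = 182.4 m²/day.
Hydraulic gradient i = Δh / L = 4.29 / 841 = 0.005101.
Q = Σ(K_i·b_i) · W · i = 182.4 × 577 × 0.005101 = 536.9 m³/day.

537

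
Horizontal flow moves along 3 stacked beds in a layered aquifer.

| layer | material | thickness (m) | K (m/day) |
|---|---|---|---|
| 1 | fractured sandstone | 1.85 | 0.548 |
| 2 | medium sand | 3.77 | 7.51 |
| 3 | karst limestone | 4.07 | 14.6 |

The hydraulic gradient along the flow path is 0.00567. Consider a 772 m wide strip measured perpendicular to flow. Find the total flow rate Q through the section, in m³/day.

388

Flow is parallel to layering, so each bed carries its own Darcy discharge and the transmissivities add.
Σ(K_i·b_i) = 0.548×1.85 + 7.51×3.77 + 14.6×4.07 = 88.75 m²/day.
Hydraulic gradient i = 0.00567.
Q = Σ(K_i·b_i) · W · i = 88.75 × 772 × 0.005670 = 388.5 m³/day.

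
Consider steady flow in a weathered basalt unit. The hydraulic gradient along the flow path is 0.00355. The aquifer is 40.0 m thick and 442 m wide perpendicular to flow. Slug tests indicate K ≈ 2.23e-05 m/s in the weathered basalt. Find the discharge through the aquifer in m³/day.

121

Convert K: 2.23e-05 m/s × 86400 = 1.927 m/day.
Cross-sectional area A = 442 × 40.0 = 17680 m².
Hydraulic gradient i = 0.00355.
Darcy's law: Q = K · A · i = 1.927 × 17680 × 0.003550 = 120.9 m³/day.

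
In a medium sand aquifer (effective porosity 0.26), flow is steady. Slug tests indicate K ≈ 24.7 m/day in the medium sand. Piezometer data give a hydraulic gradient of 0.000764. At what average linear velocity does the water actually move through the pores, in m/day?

0.0726

Hydraulic gradient i = 0.000764.
Darcy flux q = K · i = 24.70 × 0.0007640 = 0.01887 m/day.
Seepage velocity v = q / n_e = 0.01887 / 0.26 = 0.07258 m/day.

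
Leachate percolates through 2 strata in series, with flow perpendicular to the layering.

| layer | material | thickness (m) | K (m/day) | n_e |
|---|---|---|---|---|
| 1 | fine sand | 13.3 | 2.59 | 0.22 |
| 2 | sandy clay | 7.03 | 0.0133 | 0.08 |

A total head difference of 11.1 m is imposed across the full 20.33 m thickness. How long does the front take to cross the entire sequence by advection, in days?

168

With flow normal to the layers, continuity requires the same specific discharge q through every layer.
Σ(b_i/K_i) = 13.3/2.59 + 7.03/0.0133 = 533.7 d.
q = Δh / Σ(b_i/K_i) = 11.1 / 533.7 = 0.02080 m/day.
In each layer the seepage velocity is v_i = q/n_i, so the layer transit time is t_i = b_i·n_i / q:
  layer 1 (fine sand): t_1 = 13.3 × 0.22 / 0.02080 = 140.7 d
  layer 2 (sandy clay): t_2 = 7.03 × 0.08 / 0.02080 = 27.04 d
Total t = Σ t_i = 167.7 days.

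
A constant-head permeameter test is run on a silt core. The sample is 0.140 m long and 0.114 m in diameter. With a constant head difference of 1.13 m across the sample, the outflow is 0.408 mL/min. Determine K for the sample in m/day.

0.00713

Cross-sectional area A = π·(d/2)² = π × (0.114/2)² = 0.01021 m².
Convert discharge: 0.408 mL/min = 6.800e-09 m³/s.
Darcy's law rearranged: K = Q·L / (A·Δh) = 6.800e-09 × 0.140 / (0.01021 × 1.13) = 8.254e-08 m/s = 0.007131 m/day.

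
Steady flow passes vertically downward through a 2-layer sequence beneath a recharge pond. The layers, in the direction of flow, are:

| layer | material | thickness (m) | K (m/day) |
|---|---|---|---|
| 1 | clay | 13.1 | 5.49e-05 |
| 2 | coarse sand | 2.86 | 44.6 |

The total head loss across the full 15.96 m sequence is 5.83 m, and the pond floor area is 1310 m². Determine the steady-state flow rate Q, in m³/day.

0.0320

Flow is perpendicular to layering, so the layers act in series and the equivalent K is the thickness-weighted harmonic mean.
Total thickness L = 13.1 + 2.86 = 15.96 m.
Σ(b_i/K_i) = 13.1/5.49e-05 + 2.86/44.6 = 2.386e+05 d.
K_eq = L / Σ(b_i/K_i) = 15.96 / 2.386e+05 = 6.689e-05 m/day.
Q = K_eq · A · (Δh/L) = 6.689e-05 × 1310 × (5.83/15.96) = 0.03201 m³/day.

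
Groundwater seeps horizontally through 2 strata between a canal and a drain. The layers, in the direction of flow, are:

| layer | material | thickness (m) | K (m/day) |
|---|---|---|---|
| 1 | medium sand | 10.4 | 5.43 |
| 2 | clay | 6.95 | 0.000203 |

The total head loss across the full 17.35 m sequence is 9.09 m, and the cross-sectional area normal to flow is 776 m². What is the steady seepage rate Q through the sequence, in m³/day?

Flow is perpendicular to layering, so the layers act in series and the equivalent K is the thickness-weighted harmonic mean.
Total thickness L = 10.4 + 6.95 = 17.35 m.
Σ(b_i/K_i) = 10.4/5.43 + 6.95/0.000203 = 34238 d.
K_eq = L / Σ(b_i/K_i) = 17.35 / 34238 = 0.0005067 m/day.
Q = K_eq · A · (Δh/L) = 0.0005067 × 776 × (9.09/17.35) = 0.2060 m³/day.

0.206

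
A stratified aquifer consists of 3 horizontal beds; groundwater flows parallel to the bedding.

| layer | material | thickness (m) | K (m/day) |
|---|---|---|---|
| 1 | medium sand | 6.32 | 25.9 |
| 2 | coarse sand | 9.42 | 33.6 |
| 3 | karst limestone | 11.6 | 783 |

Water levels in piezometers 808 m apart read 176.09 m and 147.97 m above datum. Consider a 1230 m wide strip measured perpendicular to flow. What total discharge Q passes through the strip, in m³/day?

409000

Flow is parallel to layering, so each bed carries its own Darcy discharge and the transmissivities add.
Σ(K_i·b_i) = 25.9×6.32 + 33.6×9.42 + 783×11.6 = 9563 m²/day.
Hydraulic gradient i = (176.09 − 147.97) / 808 = 28.12 / 808 = 0.03480.
Q = Σ(K_i·b_i) · W · i = 9563 × 1230 × 0.03480 = 4.094e+05 m³/day.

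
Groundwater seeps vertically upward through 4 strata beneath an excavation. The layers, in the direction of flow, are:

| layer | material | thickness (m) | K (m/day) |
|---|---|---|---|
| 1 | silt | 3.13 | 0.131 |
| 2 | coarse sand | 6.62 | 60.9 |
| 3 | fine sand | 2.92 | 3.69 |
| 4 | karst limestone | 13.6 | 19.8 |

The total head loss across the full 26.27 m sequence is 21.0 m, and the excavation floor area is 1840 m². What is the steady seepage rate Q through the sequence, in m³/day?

Flow is perpendicular to layering, so the layers act in series and the equivalent K is the thickness-weighted harmonic mean.
Total thickness L = 3.13 + 6.62 + 2.92 + 13.6 = 26.27 m.
Σ(b_i/K_i) = 3.13/0.131 + 6.62/60.9 + 2.92/3.69 + 13.6/19.8 = 25.48 d.
K_eq = L / Σ(b_i/K_i) = 26.27 / 25.48 = 1.031 m/day.
Q = K_eq · A · (Δh/L) = 1.031 × 1840 × (21.0/26.27) = 1516 m³/day.

1520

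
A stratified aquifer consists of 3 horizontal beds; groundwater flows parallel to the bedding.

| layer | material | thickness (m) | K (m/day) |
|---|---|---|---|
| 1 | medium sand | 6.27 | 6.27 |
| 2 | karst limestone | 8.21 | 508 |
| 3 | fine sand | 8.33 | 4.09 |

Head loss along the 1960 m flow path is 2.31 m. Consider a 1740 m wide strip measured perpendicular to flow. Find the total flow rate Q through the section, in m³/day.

8700

Flow is parallel to layering, so each bed carries its own Darcy discharge and the transmissivities add.
Σ(K_i·b_i) = 6.27×6.27 + 508×8.21 + 4.09×8.33 = 4244 m²/day.
Hydraulic gradient i = Δh / L = 2.31 / 1960 = 0.001179.
Q = Σ(K_i·b_i) · W · i = 4244 × 1740 × 0.001179 = 8703 m³/day.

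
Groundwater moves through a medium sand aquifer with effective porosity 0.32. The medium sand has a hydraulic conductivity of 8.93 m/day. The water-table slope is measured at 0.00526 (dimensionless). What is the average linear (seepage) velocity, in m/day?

Hydraulic gradient i = 0.00526.
Darcy flux q = K · i = 8.930 × 0.005260 = 0.04697 m/day.
Seepage velocity v = q / n_e = 0.04697 / 0.32 = 0.1468 m/day.

0.147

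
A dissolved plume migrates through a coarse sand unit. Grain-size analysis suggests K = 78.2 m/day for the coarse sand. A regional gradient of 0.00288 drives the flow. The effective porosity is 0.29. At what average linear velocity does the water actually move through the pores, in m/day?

0.777

Hydraulic gradient i = 0.00288.
Darcy flux q = K · i = 78.20 × 0.002880 = 0.2252 m/day.
Seepage velocity v = q / n_e = 0.2252 / 0.29 = 0.7766 m/day.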